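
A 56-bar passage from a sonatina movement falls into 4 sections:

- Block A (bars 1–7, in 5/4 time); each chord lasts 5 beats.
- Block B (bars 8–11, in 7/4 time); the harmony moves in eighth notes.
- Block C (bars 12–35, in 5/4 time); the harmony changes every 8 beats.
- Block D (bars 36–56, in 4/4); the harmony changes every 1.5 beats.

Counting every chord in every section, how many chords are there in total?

134 chords

A: 7·5 = 35 beats, 35/5 = 7 chords.
B: 4·7 = 28 beats, 28/0.5 = 56 chords.
C: 24·5 = 120 beats, 120/8 = 15 chords.
D: 21·4 = 84 beats, 84/1.5 = 56 chords.
Total: 7 + 56 + 15 + 56 = 134.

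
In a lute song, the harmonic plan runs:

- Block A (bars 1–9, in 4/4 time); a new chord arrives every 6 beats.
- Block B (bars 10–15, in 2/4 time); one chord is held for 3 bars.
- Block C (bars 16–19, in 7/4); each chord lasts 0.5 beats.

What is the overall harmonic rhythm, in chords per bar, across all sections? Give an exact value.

64/19 chords per bar

A: 9 × 4 = 36 beats ÷ 6 = 6 chords.
B: 6 × 2 = 12 beats ÷ 6 = 2 chords.
C: 4 × 7 = 28 beats ÷ 0.5 = 56 chords.
Overall: 64 chords over 19 bars → 64/19 = 64/19 chords per bar.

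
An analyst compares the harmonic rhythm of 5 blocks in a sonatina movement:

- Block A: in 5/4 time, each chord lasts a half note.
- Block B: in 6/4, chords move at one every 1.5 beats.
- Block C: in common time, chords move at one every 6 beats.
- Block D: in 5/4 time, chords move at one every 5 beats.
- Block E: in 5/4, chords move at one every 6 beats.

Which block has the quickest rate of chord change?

A: each chord is 2 beats in 5/4, so 2.5 per bar.
B: each chord is 1.5 beats in 6/4, so 4 per bar.
C: each chord is 6 beats in 4/4, so 2/3 per bar.
D: each chord is 5 beats in 5/4, so 1 per bar.
E: each chord is 6 beats in 5/4, so 5/6 per bar.
Fastest is B at 4 chords/bar.

Block B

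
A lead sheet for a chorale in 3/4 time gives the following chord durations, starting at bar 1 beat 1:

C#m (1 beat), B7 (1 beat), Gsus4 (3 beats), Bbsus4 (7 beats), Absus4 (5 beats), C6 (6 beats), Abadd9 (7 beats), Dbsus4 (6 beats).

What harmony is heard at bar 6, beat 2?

Absus4

Beat 2 of bar 6 is beat (6−1)×3 + 2 = 17 overall.
Running totals: C#m ends at 1, B7 ends at 2, Gsus4 ends at 5, Bbsus4 ends at 12, Absus4 ends at 17.
Beat 17 falls within Absus4.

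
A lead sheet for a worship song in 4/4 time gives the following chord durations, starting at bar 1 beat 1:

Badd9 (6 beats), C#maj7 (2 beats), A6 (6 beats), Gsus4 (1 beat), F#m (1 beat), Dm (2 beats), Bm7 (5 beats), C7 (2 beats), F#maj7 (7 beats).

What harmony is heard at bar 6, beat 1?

Beat 1 of bar 6 is beat (6−1)×4 + 1 = 21 overall.
Running totals: Badd9 ends at 6, C#maj7 ends at 8, A6 ends at 14, Gsus4 ends at 15, F#m ends at 16, Dm ends at 18, Bm7 ends at 23.
Beat 21 falls within Bm7.

Bm7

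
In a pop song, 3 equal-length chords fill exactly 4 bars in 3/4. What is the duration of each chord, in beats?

4 bars × 3 beats/bar = 12 beats total.
12 beats ÷ 3 chords = 4 beats per chord.
(That is a whole note.)

4 beats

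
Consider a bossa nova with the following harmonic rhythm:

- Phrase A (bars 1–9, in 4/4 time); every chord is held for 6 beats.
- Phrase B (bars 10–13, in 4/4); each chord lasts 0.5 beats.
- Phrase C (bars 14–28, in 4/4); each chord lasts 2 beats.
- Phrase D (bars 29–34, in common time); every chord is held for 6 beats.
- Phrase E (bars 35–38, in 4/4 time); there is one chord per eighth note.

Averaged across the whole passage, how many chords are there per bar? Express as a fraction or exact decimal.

52/19 chords per bar

A: 9 × 4 = 36 beats ÷ 6 = 6 chords.
B: 4 × 4 = 16 beats ÷ 0.5 = 32 chords.
C: 15 × 4 = 60 beats ÷ 2 = 30 chords.
D: 6 × 4 = 24 beats ÷ 6 = 4 chords.
E: 4 × 4 = 16 beats ÷ 0.5 = 32 chords.
Overall: 104 chords over 38 bars → 104/38 = 52/19 chords per bar.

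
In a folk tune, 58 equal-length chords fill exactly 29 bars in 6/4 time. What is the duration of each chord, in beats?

29 bars × 6 beats/bar = 174 beats total.
174 beats ÷ 58 chords = 3 beats per chord.
(That is a dotted half note.)

3 beats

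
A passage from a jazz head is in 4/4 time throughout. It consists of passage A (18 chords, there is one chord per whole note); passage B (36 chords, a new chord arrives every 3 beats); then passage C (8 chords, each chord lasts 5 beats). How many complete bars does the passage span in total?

A: 18 × 4 = 72 beats = 18 bars.
B: 36 × 3 = 108 beats = 27 bars.
C: 8 × 5 = 40 beats = 10 bars.
Total: 18 + 27 + 10 = 55 bars.

55 bars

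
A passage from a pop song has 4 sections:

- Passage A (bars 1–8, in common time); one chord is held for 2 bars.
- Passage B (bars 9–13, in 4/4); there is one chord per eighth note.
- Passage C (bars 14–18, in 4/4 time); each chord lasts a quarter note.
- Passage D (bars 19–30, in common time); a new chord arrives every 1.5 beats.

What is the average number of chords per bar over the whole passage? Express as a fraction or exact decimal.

3.2 chords per bar

A: 8 bars of 4 beats is 32 beats; at 8 beats each that's 4 chords.
B: 5 bars of 4 beats is 20 beats; at 0.5 beats each that's 40 chords.
C: 5 bars of 4 beats is 20 beats; at 1 beat each that's 20 chords.
D: 12 bars of 4 beats is 48 beats; at 1.5 beats each that's 32 chords.
Overall: 96 chords over 30 bars → 96/30 = 3.2 chords per bar.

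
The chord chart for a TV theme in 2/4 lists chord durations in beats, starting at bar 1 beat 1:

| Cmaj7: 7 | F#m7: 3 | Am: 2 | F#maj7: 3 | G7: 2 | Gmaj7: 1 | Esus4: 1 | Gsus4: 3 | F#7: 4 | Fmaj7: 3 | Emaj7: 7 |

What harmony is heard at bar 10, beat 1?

Esus4

Beat 1 of bar 10 is beat (10−1)×2 + 1 = 19 overall.
Running totals: Cmaj7 ends at 7, F#m7 ends at 10, Am ends at 12, F#maj7 ends at 15, G7 ends at 17, Gmaj7 ends at 18, Esus4 ends at 19.
Beat 19 falls within Esus4.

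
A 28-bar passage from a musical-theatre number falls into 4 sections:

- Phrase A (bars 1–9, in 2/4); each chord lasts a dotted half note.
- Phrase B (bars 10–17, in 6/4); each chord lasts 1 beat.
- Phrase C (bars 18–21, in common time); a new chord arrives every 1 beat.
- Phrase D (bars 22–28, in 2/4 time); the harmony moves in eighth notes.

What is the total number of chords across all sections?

98 chords

A has 18 beats and chords last 3 each, so 6 chords.
B has 48 beats and chords last 1 each, so 48 chords.
C has 16 beats and chords last 1 each, so 16 chords.
D has 14 beats and chords last 0.5 each, so 28 chords.
Total: 6 + 48 + 16 + 28 = 98.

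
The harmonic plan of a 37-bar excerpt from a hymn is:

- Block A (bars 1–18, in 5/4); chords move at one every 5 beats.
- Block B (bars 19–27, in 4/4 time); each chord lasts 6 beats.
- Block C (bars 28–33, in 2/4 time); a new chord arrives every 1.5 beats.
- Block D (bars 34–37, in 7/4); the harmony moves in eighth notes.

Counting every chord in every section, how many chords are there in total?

88 chords

A: 18 bars × 5 beats = 90 beats; 5 beats/chord → 18 chords.
B: 9 bars × 4 beats = 36 beats; 6 beats/chord → 6 chords.
C: 6 bars × 2 beats = 12 beats; 1.5 beats/chord → 8 chords.
D: 4 bars × 7 beats = 28 beats; 0.5 beats/chord → 56 chords.
Total: 18 + 6 + 8 + 56 = 88.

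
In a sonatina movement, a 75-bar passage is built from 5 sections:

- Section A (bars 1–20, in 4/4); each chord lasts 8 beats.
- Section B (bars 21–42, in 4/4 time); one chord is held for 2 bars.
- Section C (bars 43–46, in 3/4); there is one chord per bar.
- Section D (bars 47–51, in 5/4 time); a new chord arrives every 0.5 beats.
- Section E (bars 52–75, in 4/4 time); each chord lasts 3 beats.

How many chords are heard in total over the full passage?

A: 20 bars × 4 beats = 80 beats; 8 beats/chord → 10 chords.
B: 22 bars × 4 beats = 88 beats; 8 beats/chord → 11 chords.
C: 4 bars × 3 beats = 12 beats; 3 beats/chord → 4 chords.
D: 5 bars × 5 beats = 25 beats; 0.5 beats/chord → 50 chords.
E: 24 bars × 4 beats = 96 beats; 3 beats/chord → 32 chords.
Total: 10 + 11 + 4 + 50 + 32 = 107.

107 chords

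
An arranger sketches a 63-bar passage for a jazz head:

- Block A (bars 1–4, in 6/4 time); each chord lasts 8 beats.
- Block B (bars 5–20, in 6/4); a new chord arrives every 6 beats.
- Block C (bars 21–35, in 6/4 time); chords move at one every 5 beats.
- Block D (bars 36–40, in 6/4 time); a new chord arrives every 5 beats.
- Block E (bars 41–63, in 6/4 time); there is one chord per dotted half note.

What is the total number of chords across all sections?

89 chords

A has 24 beats and chords last 8 each, so 3 chords.
B has 96 beats and chords last 6 each, so 16 chords.
C has 90 beats and chords last 5 each, so 18 chords.
D has 30 beats and chords last 5 each, so 6 chords.
E has 138 beats and chords last 3 each, so 46 chords.
Total: 3 + 16 + 18 + 6 + 46 = 89.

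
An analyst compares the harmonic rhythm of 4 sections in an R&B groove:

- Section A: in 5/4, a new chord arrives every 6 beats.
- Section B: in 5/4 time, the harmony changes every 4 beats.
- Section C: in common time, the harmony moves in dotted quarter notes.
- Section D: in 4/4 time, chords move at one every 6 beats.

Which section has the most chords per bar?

Section C

A: each chord is 6 beats in 5/4, so 5/6 per bar.
B: each chord is 4 beats in 5/4, so 1.25 per bar.
C: each chord is 1.5 beats in 4/4, so 8/3 per bar.
D: each chord is 6 beats in 4/4, so 2/3 per bar.
Fastest is C at 8/3 chords/bar.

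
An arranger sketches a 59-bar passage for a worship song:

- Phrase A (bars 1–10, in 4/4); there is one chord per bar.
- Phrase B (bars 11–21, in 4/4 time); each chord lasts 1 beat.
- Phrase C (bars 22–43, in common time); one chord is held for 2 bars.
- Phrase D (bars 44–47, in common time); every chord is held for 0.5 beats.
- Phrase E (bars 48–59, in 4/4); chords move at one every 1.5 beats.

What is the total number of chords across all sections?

A: 10·4 = 40 beats, 40/4 = 10 chords.
B: 11·4 = 44 beats, 44/1 = 44 chords.
C: 22·4 = 88 beats, 88/8 = 11 chords.
D: 4·4 = 16 beats, 16/0.5 = 32 chords.
E: 12·4 = 48 beats, 48/1.5 = 32 chords.
Total: 10 + 44 + 11 + 32 + 32 = 129.

129 chords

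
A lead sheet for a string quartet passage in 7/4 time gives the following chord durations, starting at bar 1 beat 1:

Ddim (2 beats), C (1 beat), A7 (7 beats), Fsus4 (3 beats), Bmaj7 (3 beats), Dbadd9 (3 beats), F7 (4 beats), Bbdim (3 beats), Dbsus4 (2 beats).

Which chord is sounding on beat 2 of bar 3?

Bmaj7

Beat 2 of bar 3 is beat (3−1)×7 + 2 = 16 overall.
Running totals: Ddim ends at 2, C ends at 3, A7 ends at 10, Fsus4 ends at 13, Bmaj7 ends at 16.
Beat 16 falls within Bmaj7.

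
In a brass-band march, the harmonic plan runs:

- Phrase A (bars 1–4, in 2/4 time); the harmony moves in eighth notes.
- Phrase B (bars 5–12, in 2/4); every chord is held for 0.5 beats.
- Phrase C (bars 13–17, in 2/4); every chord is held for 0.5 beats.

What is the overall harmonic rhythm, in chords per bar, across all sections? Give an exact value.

A: 4 bars of 2 beats is 8 beats; at 0.5 beats each that's 16 chords.
B: 8 bars of 2 beats is 16 beats; at 0.5 beats each that's 32 chords.
C: 5 bars of 2 beats is 10 beats; at 0.5 beats each that's 20 chords.
Overall: 68 chords over 17 bars → 68/17 = 4 chords per bar.

4 chords per bar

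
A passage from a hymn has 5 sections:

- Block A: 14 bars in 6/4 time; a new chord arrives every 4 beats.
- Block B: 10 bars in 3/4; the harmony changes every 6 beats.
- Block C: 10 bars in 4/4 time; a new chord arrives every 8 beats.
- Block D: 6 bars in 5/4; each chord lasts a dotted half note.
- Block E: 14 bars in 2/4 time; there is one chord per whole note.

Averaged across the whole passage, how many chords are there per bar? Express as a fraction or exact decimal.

8/9 chords per bar

A: 14 × 6 = 84 beats ÷ 4 = 21 chords.
B: 10 × 3 = 30 beats ÷ 6 = 5 chords.
C: 10 × 4 = 40 beats ÷ 8 = 5 chords.
D: 6 × 5 = 30 beats ÷ 3 = 10 chords.
E: 14 × 2 = 28 beats ÷ 4 = 7 chords.
Overall: 48 chords over 54 bars → 48/54 = 8/9 chords per bar.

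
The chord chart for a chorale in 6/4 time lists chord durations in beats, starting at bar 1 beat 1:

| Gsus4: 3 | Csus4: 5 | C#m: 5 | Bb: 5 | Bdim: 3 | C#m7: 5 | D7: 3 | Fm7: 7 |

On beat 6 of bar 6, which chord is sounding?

Beat 6 of bar 6 is beat (6−1)×6 + 6 = 36 overall.
Running totals: Gsus4 ends at 3, Csus4 ends at 8, C#m ends at 13, Bb ends at 18, Bdim ends at 21, C#m7 ends at 26, D7 ends at 29, Fm7 ends at 36.
Beat 36 falls within Fm7.

Fm7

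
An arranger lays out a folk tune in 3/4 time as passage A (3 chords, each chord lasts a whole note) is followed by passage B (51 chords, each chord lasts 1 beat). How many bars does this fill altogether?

21 bars

A: 3 × 4 = 12 beats = 4 bars.
B: 51 × 1 = 51 beats = 17 bars.
Total: 4 + 17 = 21 bars.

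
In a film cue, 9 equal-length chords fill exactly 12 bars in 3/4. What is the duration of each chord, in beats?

12 bars × 3 beats/bar = 36 beats total.
36 beats ÷ 9 chords = 4 beats per chord.
(That is a whole note.)

4 beats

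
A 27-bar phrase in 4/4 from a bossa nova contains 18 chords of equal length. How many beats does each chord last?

6 beats

27 bars × 4 beats/bar = 108 beats total.
108 beats ÷ 18 chords = 6 beats per chord.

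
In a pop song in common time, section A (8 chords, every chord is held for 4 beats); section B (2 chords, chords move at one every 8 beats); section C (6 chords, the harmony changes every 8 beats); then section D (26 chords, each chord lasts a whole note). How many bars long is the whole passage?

A: 8 × 4 = 32 beats = 8 bars.
B: 2 × 8 = 16 beats = 4 bars.
C: 6 × 8 = 48 beats = 12 bars.
D: 26 × 4 = 104 beats = 26 bars.
Total: 8 + 4 + 12 + 26 = 50 bars.

50 bars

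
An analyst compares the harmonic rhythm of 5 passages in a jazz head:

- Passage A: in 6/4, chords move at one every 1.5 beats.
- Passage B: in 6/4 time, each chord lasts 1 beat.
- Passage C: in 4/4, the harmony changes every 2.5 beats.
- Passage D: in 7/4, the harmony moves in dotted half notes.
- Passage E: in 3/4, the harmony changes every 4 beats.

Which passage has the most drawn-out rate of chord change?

A: each chord is 1.5 beats in 6/4, so 4 per bar.
B: each chord is 1 beat in 6/4, so 6 per bar.
C: each chord is 2.5 beats in 4/4, so 1.6 per bar.
D: each chord is 3 beats in 7/4, so 7/3 per bar.
E: each chord is 4 beats in 3/4, so 0.75 per bar.
Slowest is E at 0.75 chords/bar.

Passage E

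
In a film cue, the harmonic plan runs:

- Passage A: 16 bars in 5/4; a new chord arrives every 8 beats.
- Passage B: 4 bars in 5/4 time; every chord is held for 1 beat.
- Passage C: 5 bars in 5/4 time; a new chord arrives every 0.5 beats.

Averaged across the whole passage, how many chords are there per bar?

3.2 chords per bar

A: 16 × 5 = 80 beats ÷ 8 = 10 chords.
B: 4 × 5 = 20 beats ÷ 1 = 20 chords.
C: 5 × 5 = 25 beats ÷ 0.5 = 50 chords.
Overall: 80 chords over 25 bars → 80/25 = 3.2 chords per bar.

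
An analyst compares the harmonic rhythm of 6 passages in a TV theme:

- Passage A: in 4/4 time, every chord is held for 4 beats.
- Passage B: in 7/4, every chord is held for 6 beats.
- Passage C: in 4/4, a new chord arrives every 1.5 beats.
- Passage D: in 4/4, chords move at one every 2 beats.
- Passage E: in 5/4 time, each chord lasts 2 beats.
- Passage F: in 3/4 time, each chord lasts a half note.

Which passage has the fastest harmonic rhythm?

A: 4 beats/bar ÷ 4 beats/chord = 1 chord/bar.
B: 7 beats/bar ÷ 6 beats/chord = 7/6 chords/bar.
C: 4 beats/bar ÷ 1.5 beats/chord = 8/3 chords/bar.
D: 4 beats/bar ÷ 2 beats/chord = 2 chords/bar.
E: 5 beats/bar ÷ 2 beats/chord = 2.5 chords/bar.
F: 3 beats/bar ÷ 2 beats/chord = 1.5 chords/bar.
Fastest is C at 8/3 chords/bar.

Passage C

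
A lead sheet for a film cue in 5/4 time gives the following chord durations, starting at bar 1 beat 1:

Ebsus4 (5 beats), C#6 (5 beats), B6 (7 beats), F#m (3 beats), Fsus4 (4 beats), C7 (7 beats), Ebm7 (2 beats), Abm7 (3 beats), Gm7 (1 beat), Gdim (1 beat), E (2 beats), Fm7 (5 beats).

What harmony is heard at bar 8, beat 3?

Beat 3 of bar 8 is beat (8−1)×5 + 3 = 38 overall.
Running totals: Ebsus4 ends at 5, C#6 ends at 10, B6 ends at 17, F#m ends at 20, Fsus4 ends at 24, C7 ends at 31, Ebm7 ends at 33, Abm7 ends at 36, Gm7 ends at 37, Gdim ends at 38.
Beat 38 falls within Gdim.

Gdim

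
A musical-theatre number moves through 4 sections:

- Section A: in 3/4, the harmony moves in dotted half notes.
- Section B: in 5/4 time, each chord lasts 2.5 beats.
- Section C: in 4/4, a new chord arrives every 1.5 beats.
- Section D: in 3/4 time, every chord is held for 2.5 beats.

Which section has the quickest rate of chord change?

A: 3/3 = 1 chord/bar.
B: 5/2.5 = 2 chords/bar.
C: 4/1.5 = 8/3 chords/bar.
D: 3/2.5 = 1.2 chords/bar.
Fastest is C at 8/3 chords/bar.

Section C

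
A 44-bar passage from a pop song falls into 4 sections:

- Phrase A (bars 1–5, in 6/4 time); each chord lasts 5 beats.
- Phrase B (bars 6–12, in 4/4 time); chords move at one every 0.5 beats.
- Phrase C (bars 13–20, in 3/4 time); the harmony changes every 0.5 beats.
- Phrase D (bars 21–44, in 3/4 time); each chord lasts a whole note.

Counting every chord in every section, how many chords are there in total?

128 chords

A: 5·6 = 30 beats, 30/5 = 6 chords.
B: 7·4 = 28 beats, 28/0.5 = 56 chords.
C: 8·3 = 24 beats, 24/0.5 = 48 chords.
D: 24·3 = 72 beats, 72/4 = 18 chords.
Total: 6 + 56 + 48 + 18 = 128.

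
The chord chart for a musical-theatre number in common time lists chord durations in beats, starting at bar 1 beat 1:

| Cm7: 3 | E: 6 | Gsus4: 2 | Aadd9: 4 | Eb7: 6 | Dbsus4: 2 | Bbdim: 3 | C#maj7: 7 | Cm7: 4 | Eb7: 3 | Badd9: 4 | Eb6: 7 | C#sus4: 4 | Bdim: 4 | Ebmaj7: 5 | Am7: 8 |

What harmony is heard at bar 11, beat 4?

Beat 4 of bar 11 is beat (11−1)×4 + 4 = 44 overall.
Running totals: Cm7 ends at 3, E ends at 9, Gsus4 ends at 11, Aadd9 ends at 15, Eb7 ends at 21, Dbsus4 ends at 23, Bbdim ends at 26, C#maj7 ends at 33, Cm7 ends at 37, Eb7 ends at 40, Badd9 ends at 44.
Beat 44 falls within Badd9.

Badd9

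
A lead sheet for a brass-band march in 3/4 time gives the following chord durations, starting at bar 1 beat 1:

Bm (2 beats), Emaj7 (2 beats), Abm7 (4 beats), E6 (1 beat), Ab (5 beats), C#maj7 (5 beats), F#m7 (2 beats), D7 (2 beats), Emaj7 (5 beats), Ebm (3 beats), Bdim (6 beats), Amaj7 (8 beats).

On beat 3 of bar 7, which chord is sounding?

F#m7

Beat 3 of bar 7 is beat (7−1)×3 + 3 = 21 overall.
Running totals: Bm ends at 2, Emaj7 ends at 4, Abm7 ends at 8, E6 ends at 9, Ab ends at 14, C#maj7 ends at 19, F#m7 ends at 21.
Beat 21 falls within F#m7.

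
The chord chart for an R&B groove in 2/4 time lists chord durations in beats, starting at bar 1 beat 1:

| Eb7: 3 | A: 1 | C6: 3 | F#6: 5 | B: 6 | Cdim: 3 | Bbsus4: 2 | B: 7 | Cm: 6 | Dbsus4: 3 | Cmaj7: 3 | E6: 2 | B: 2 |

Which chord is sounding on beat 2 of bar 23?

Beat 2 of bar 23 is beat (23−1)×2 + 2 = 46 overall.
Running totals: Eb7 ends at 3, A ends at 4, C6 ends at 7, F#6 ends at 12, B ends at 18, Cdim ends at 21, Bbsus4 ends at 23, B ends at 30, Cm ends at 36, Dbsus4 ends at 39, Cmaj7 ends at 42, E6 ends at 44, B ends at 46.
Beat 46 falls within B.

B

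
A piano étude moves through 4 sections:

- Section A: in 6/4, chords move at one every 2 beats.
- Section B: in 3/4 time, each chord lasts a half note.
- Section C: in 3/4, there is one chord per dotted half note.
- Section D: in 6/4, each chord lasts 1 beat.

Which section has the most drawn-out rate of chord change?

Section C

A: 6 beats/bar ÷ 2 beats/chord = 3 chords/bar.
B: 3 beats/bar ÷ 2 beats/chord = 1.5 chords/bar.
C: 3 beats/bar ÷ 3 beats/chord = 1 chord/bar.
D: 6 beats/bar ÷ 1 beat/chord = 6 chords/bar.
Slowest is C at 1 chords/bar.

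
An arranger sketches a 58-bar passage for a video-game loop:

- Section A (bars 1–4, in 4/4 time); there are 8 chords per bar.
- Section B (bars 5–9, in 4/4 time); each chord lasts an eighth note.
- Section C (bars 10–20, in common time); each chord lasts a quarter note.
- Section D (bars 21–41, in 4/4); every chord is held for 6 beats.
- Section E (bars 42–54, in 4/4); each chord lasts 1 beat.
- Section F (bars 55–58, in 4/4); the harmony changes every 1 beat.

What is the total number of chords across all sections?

A: 4·4 = 16 beats, 16/0.5 = 32 chords.
B: 5·4 = 20 beats, 20/0.5 = 40 chords.
C: 11·4 = 44 beats, 44/1 = 44 chords.
D: 21·4 = 84 beats, 84/6 = 14 chords.
E: 13·4 = 52 beats, 52/1 = 52 chords.
F: 4·4 = 16 beats, 16/1 = 16 chords.
Total: 32 + 40 + 44 + 14 + 52 + 16 = 198.

198 chords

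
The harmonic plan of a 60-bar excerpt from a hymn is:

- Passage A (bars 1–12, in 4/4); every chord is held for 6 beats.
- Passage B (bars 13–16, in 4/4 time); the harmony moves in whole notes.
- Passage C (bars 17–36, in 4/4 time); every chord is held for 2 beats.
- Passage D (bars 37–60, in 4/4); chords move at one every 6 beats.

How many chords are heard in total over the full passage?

68 chords

A has 48 beats and chords last 6 each, so 8 chords.
B has 16 beats and chords last 4 each, so 4 chords.
C has 80 beats and chords last 2 each, so 40 chords.
D has 96 beats and chords last 6 each, so 16 chords.
Total: 8 + 4 + 40 + 16 = 68.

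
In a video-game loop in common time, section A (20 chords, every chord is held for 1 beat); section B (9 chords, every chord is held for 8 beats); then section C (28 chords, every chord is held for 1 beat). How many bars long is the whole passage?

A: 20 × 1 = 20 beats = 5 bars.
B: 9 × 8 = 72 beats = 18 bars.
C: 28 × 1 = 28 beats = 7 bars.
Total: 5 + 18 + 7 = 30 bars.

30 bars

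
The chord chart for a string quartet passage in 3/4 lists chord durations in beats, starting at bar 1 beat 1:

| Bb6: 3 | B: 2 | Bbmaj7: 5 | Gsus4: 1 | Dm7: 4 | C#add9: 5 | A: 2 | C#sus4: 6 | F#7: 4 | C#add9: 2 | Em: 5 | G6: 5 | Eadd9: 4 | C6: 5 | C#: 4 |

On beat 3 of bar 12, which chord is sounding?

Beat 3 of bar 12 is beat (12−1)×3 + 3 = 36 overall.
Running totals: Bb6 ends at 3, B ends at 5, Bbmaj7 ends at 10, Gsus4 ends at 11, Dm7 ends at 15, C#add9 ends at 20, A ends at 22, C#sus4 ends at 28, F#7 ends at 32, C#add9 ends at 34, Em ends at 39.
Beat 36 falls within Em.

Em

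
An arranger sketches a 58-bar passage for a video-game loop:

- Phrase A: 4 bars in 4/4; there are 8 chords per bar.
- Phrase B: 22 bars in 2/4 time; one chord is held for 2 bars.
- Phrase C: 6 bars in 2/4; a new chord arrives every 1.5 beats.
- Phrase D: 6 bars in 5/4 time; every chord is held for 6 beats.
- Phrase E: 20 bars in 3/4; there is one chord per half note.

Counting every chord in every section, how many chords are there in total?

A: 4 bars × 4 beats = 16 beats; 0.5 beats/chord → 32 chords.
B: 22 bars × 2 beats = 44 beats; 4 beats/chord → 11 chords.
C: 6 bars × 2 beats = 12 beats; 1.5 beats/chord → 8 chords.
D: 6 bars × 5 beats = 30 beats; 6 beats/chord → 5 chords.
E: 20 bars × 3 beats = 60 beats; 2 beats/chord → 30 chords.
Total: 32 + 11 + 8 + 5 + 30 = 86.

86 chords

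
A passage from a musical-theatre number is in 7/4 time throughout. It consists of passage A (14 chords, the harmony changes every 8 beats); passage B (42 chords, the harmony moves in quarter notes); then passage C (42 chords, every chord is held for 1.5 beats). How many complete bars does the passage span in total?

A: 14 × 8 = 112 beats = 16 bars.
B: 42 × 1 = 42 beats = 6 bars.
C: 42 × 1.5 = 63 beats = 9 bars.
Total: 16 + 6 + 9 = 31 bars.

31 bars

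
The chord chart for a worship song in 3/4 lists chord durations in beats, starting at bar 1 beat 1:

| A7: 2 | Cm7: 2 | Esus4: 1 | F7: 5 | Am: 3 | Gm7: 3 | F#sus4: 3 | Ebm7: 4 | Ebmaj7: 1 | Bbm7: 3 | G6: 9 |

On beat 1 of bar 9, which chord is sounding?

Beat 1 of bar 9 is beat (9−1)×3 + 1 = 25 overall.
Running totals: A7 ends at 2, Cm7 ends at 4, Esus4 ends at 5, F7 ends at 10, Am ends at 13, Gm7 ends at 16, F#sus4 ends at 19, Ebm7 ends at 23, Ebmaj7 ends at 24, Bbm7 ends at 27.
Beat 25 falls within Bbm7.

Bbm7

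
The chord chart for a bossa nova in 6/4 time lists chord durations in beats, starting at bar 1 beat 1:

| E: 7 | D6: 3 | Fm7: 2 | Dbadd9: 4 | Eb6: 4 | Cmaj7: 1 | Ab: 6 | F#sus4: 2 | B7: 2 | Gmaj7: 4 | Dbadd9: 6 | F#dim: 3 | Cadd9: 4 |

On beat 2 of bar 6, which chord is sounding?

Beat 2 of bar 6 is beat (6−1)×6 + 2 = 32 overall.
Running totals: E ends at 7, D6 ends at 10, Fm7 ends at 12, Dbadd9 ends at 16, Eb6 ends at 20, Cmaj7 ends at 21, Ab ends at 27, F#sus4 ends at 29, B7 ends at 31, Gmaj7 ends at 35.
Beat 32 falls within Gmaj7.

Gmaj7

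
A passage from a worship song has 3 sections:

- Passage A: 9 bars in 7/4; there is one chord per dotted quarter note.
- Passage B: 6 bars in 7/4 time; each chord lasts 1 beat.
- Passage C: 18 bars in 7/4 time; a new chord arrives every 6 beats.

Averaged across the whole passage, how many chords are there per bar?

A: 9 bars of 7 beats is 63 beats; at 1.5 beats each that's 42 chords.
B: 6 bars of 7 beats is 42 beats; at 1 beat each that's 42 chords.
C: 18 bars of 7 beats is 126 beats; at 6 beats each that's 21 chords.
Overall: 105 chords over 33 bars → 105/33 = 35/11 chords per bar.

35/11 chords per bar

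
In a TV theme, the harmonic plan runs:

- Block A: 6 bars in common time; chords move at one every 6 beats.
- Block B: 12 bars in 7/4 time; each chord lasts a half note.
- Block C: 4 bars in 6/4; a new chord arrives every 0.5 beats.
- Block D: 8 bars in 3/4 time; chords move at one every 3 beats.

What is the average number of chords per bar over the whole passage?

A: 6 × 4 = 24 beats ÷ 6 = 4 chords.
B: 12 × 7 = 84 beats ÷ 2 = 42 chords.
C: 4 × 6 = 24 beats ÷ 0.5 = 48 chords.
D: 8 × 3 = 24 beats ÷ 3 = 8 chords.
Overall: 102 chords over 30 bars → 102/30 = 3.4 chords per bar.

3.4 chords per bar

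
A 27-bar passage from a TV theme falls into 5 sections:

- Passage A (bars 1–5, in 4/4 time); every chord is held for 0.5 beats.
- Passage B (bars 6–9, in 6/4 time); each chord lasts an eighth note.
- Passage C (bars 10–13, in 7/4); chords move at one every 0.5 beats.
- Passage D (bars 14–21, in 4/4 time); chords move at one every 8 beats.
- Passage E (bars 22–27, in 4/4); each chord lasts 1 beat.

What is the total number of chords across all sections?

A has 20 beats and chords last 0.5 each, so 40 chords.
B has 24 beats and chords last 0.5 each, so 48 chords.
C has 28 beats and chords last 0.5 each, so 56 chords.
D has 32 beats and chords last 8 each, so 4 chords.
E has 24 beats and chords last 1 each, so 24 chords.
Total: 40 + 48 + 56 + 4 + 24 = 172.

172 chords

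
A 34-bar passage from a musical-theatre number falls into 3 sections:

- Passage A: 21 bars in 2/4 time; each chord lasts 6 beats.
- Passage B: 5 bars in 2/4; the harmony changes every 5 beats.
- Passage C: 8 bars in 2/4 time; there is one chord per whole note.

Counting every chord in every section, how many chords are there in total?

A has 42 beats and chords last 6 each, so 7 chords.
B has 10 beats and chords last 5 each, so 2 chords.
C has 16 beats and chords last 4 each, so 4 chords.
Total: 7 + 2 + 4 = 13.

13 chords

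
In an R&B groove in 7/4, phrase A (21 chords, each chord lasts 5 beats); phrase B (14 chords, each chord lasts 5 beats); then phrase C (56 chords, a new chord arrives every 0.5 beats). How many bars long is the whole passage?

29 bars

A: 21 × 5 = 105 beats = 15 bars.
B: 14 × 5 = 70 beats = 10 bars.
C: 56 × 0.5 = 28 beats = 4 bars.
Total: 15 + 10 + 4 = 29 bars.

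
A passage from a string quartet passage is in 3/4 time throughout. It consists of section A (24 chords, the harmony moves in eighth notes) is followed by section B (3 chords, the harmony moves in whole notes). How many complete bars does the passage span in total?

8 bars

A: 24 × 0.5 = 12 beats = 4 bars.
B: 3 × 4 = 12 beats = 4 bars.
Total: 4 + 4 = 8 bars.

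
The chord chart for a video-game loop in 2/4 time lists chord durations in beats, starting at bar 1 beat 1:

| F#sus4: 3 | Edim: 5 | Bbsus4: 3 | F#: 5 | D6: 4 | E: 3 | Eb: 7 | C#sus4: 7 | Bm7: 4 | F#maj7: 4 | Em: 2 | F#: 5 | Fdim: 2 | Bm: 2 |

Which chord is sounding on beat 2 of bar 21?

F#maj7

Beat 2 of bar 21 is beat (21−1)×2 + 2 = 42 overall.
Running totals: F#sus4 ends at 3, Edim ends at 8, Bbsus4 ends at 11, F# ends at 16, D6 ends at 20, E ends at 23, Eb ends at 30, C#sus4 ends at 37, Bm7 ends at 41, F#maj7 ends at 45.
Beat 42 falls within F#maj7.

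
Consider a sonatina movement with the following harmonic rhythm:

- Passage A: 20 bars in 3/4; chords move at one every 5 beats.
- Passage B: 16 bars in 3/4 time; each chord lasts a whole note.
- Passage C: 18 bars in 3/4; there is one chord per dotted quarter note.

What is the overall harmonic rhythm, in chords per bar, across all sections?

10/9 chords per bar

A: 20 bars of 3 beats is 60 beats; at 5 beats each that's 12 chords.
B: 16 bars of 3 beats is 48 beats; at 4 beats each that's 12 chords.
C: 18 bars of 3 beats is 54 beats; at 1.5 beats each that's 36 chords.
Overall: 60 chords over 54 bars → 60/54 = 10/9 chords per bar.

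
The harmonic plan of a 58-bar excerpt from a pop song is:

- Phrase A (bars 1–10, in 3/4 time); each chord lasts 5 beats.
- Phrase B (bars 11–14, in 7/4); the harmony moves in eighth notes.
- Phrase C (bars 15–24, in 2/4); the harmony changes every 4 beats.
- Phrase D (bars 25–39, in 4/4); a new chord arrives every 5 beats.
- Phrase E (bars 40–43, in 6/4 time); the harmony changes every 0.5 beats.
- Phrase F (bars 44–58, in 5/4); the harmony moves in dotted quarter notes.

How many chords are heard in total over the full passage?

177 chords

A has 30 beats and chords last 5 each, so 6 chords.
B has 28 beats and chords last 0.5 each, so 56 chords.
C has 20 beats and chords last 4 each, so 5 chords.
D has 60 beats and chords last 5 each, so 12 chords.
E has 24 beats and chords last 0.5 each, so 48 chords.
F has 75 beats and chords last 1.5 each, so 50 chords.
Total: 6 + 56 + 5 + 12 + 48 + 50 = 177.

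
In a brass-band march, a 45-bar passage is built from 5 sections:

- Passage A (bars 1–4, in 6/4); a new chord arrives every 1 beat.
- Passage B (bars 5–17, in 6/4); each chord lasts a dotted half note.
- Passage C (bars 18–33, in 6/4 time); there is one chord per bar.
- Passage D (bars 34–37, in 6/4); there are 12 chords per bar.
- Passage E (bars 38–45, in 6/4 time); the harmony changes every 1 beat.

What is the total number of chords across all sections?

162 chords

A: 4·6 = 24 beats, 24/1 = 24 chords.
B: 13·6 = 78 beats, 78/3 = 26 chords.
C: 16·6 = 96 beats, 96/6 = 16 chords.
D: 4·6 = 24 beats, 24/0.5 = 48 chords.
E: 8·6 = 48 beats, 48/1 = 48 chords.
Total: 24 + 26 + 16 + 48 + 48 = 162.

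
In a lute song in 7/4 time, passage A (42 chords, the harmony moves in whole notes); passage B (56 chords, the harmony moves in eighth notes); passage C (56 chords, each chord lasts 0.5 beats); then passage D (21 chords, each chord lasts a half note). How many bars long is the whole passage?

38 bars

A: 42 × 4 = 168 beats = 24 bars.
B: 56 × 0.5 = 28 beats = 4 bars.
C: 56 × 0.5 = 28 beats = 4 bars.
D: 21 × 2 = 42 beats = 6 bars.
Total: 24 + 4 + 4 + 6 = 38 bars.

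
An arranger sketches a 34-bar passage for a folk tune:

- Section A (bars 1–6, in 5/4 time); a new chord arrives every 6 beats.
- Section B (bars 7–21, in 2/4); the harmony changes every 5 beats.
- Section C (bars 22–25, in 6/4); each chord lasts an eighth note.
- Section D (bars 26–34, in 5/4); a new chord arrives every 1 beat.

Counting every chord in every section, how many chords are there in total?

104 chords

A has 30 beats and chords last 6 each, so 5 chords.
B has 30 beats and chords last 5 each, so 6 chords.
C has 24 beats and chords last 0.5 each, so 48 chords.
D has 45 beats and chords last 1 each, so 45 chords.
Total: 5 + 6 + 48 + 45 = 104.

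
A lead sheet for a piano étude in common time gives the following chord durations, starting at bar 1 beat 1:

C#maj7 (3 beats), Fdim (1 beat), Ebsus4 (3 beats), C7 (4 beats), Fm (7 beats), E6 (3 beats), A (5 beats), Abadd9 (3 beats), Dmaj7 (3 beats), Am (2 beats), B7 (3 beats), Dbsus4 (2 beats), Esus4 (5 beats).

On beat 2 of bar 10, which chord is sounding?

Dbsus4

Beat 2 of bar 10 is beat (10−1)×4 + 2 = 38 overall.
Running totals: C#maj7 ends at 3, Fdim ends at 4, Ebsus4 ends at 7, C7 ends at 11, Fm ends at 18, E6 ends at 21, A ends at 26, Abadd9 ends at 29, Dmaj7 ends at 32, Am ends at 34, B7 ends at 37, Dbsus4 ends at 39.
Beat 38 falls within Dbsus4.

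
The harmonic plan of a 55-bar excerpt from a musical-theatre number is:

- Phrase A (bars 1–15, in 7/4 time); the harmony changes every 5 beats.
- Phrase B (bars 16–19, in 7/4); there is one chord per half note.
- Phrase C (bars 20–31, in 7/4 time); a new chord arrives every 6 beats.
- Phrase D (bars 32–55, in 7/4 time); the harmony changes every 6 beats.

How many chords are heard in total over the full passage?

77 chords

A: 15 bars × 7 beats = 105 beats; 5 beats/chord → 21 chords.
B: 4 bars × 7 beats = 28 beats; 2 beats/chord → 14 chords.
C: 12 bars × 7 beats = 84 beats; 6 beats/chord → 14 chords.
D: 24 bars × 7 beats = 168 beats; 6 beats/chord → 28 chords.
Total: 21 + 14 + 14 + 28 = 77.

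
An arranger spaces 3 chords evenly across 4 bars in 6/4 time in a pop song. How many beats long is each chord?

8 beats

4 bars × 6 beats/bar = 24 beats total.
24 beats ÷ 3 chords = 8 beats per chord.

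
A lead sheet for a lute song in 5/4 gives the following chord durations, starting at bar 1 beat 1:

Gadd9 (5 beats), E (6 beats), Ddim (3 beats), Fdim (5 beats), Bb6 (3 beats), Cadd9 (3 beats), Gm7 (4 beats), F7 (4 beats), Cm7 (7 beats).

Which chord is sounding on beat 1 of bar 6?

Gm7

Beat 1 of bar 6 is beat (6−1)×5 + 1 = 26 overall.
Running totals: Gadd9 ends at 5, E ends at 11, Ddim ends at 14, Fdim ends at 19, Bb6 ends at 22, Cadd9 ends at 25, Gm7 ends at 29.
Beat 26 falls within Gm7.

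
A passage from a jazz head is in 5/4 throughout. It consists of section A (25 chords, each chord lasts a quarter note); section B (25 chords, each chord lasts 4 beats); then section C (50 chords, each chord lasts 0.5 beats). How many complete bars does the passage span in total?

A: 25 × 1 = 25 beats = 5 bars.
B: 25 × 4 = 100 beats = 20 bars.
C: 50 × 0.5 = 25 beats = 5 bars.
Total: 5 + 20 + 5 = 30 bars.

30 bars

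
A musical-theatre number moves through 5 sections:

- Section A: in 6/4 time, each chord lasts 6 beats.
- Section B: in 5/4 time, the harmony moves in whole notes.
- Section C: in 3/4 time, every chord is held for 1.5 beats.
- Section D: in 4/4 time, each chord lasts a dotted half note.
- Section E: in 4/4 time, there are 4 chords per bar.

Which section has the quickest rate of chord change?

A: 6/6 = 1 chord/bar.
B: 5/4 = 1.25 chords/bar.
C: 3/1.5 = 2 chords/bar.
D: 4/3 = 4/3 chords/bar.
E: 4/1 = 4 chords/bar.
Fastest is E at 4 chords/bar.

Section E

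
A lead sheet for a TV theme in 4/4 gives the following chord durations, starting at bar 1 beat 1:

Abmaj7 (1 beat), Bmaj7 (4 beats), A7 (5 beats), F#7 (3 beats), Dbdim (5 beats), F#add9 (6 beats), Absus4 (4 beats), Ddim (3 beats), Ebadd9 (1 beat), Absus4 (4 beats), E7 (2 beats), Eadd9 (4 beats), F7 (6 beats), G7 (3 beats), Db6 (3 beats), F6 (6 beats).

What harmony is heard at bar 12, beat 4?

F7

Beat 4 of bar 12 is beat (12−1)×4 + 4 = 48 overall.
Running totals: Abmaj7 ends at 1, Bmaj7 ends at 5, A7 ends at 10, F#7 ends at 13, Dbdim ends at 18, F#add9 ends at 24, Absus4 ends at 28, Ddim ends at 31, Ebadd9 ends at 32, Absus4 ends at 36, E7 ends at 38, Eadd9 ends at 42, F7 ends at 48.
Beat 48 falls within F7.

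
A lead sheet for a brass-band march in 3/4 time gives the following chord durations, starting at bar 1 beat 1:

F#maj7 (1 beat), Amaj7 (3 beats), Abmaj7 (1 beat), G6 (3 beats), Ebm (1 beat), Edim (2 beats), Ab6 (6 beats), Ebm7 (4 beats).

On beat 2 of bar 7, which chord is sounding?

Ebm7

Beat 2 of bar 7 is beat (7−1)×3 + 2 = 20 overall.
Running totals: F#maj7 ends at 1, Amaj7 ends at 4, Abmaj7 ends at 5, G6 ends at 8, Ebm ends at 9, Edim ends at 11, Ab6 ends at 17, Ebm7 ends at 21.
Beat 20 falls within Ebm7.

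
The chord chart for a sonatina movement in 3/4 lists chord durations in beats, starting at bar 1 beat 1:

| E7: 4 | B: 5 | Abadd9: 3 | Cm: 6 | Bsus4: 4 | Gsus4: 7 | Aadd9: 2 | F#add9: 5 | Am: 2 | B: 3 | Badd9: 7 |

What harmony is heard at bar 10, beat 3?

Beat 3 of bar 10 is beat (10−1)×3 + 3 = 30 overall.
Running totals: E7 ends at 4, B ends at 9, Abadd9 ends at 12, Cm ends at 18, Bsus4 ends at 22, Gsus4 ends at 29, Aadd9 ends at 31.
Beat 30 falls within Aadd9.

Aadd9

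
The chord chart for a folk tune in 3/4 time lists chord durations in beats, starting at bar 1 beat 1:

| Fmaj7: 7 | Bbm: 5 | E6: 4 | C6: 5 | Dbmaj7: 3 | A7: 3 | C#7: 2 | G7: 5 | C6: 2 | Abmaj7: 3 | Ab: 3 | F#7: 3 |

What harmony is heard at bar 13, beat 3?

Beat 3 of bar 13 is beat (13−1)×3 + 3 = 39 overall.
Running totals: Fmaj7 ends at 7, Bbm ends at 12, E6 ends at 16, C6 ends at 21, Dbmaj7 ends at 24, A7 ends at 27, C#7 ends at 29, G7 ends at 34, C6 ends at 36, Abmaj7 ends at 39.
Beat 39 falls within Abmaj7.

Abmaj7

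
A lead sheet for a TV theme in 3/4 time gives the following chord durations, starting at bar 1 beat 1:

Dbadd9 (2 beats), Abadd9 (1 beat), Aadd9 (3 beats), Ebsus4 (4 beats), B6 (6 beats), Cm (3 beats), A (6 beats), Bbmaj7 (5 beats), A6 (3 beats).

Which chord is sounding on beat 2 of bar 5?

Beat 2 of bar 5 is beat (5−1)×3 + 2 = 14 overall.
Running totals: Dbadd9 ends at 2, Abadd9 ends at 3, Aadd9 ends at 6, Ebsus4 ends at 10, B6 ends at 16.
Beat 14 falls within B6.

B6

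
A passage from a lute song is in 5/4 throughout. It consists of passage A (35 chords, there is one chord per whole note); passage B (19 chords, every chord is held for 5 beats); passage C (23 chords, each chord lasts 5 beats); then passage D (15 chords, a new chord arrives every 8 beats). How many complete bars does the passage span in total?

94 bars

A: 35 × 4 = 140 beats = 28 bars.
B: 19 × 5 = 95 beats = 19 bars.
C: 23 × 5 = 115 beats = 23 bars.
D: 15 × 8 = 120 beats = 24 bars.
Total: 28 + 19 + 23 + 24 = 94 bars.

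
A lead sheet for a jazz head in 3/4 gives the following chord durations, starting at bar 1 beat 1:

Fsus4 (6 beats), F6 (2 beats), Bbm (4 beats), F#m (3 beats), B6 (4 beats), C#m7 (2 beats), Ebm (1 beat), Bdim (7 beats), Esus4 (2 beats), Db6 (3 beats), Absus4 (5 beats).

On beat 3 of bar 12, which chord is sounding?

Absus4

Beat 3 of bar 12 is beat (12−1)×3 + 3 = 36 overall.
Running totals: Fsus4 ends at 6, F6 ends at 8, Bbm ends at 12, F#m ends at 15, B6 ends at 19, C#m7 ends at 21, Ebm ends at 22, Bdim ends at 29, Esus4 ends at 31, Db6 ends at 34, Absus4 ends at 39.
Beat 36 falls within Absus4.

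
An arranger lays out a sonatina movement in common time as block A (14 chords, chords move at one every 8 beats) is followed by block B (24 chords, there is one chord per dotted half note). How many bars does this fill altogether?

46 bars

A: 14 × 8 = 112 beats = 28 bars.
B: 24 × 3 = 72 beats = 18 bars.
Total: 28 + 18 = 46 bars.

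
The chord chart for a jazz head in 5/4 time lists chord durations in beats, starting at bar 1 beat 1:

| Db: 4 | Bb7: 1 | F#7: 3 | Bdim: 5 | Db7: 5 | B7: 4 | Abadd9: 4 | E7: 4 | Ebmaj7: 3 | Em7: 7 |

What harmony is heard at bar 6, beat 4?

Beat 4 of bar 6 is beat (6−1)×5 + 4 = 29 overall.
Running totals: Db ends at 4, Bb7 ends at 5, F#7 ends at 8, Bdim ends at 13, Db7 ends at 18, B7 ends at 22, Abadd9 ends at 26, E7 ends at 30.
Beat 29 falls within E7.

E7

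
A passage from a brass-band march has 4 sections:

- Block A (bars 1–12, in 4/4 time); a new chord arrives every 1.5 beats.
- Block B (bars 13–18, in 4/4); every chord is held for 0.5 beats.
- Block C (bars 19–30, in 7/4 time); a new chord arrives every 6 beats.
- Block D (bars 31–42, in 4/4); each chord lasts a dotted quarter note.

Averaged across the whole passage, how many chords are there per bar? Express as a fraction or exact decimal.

3 chords per bar

A: 12 × 4 = 48 beats ÷ 1.5 = 32 chords.
B: 6 × 4 = 24 beats ÷ 0.5 = 48 chords.
C: 12 × 7 = 84 beats ÷ 6 = 14 chords.
D: 12 × 4 = 48 beats ÷ 1.5 = 32 chords.
Overall: 126 chords over 42 bars → 126/42 = 3 chords per bar.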